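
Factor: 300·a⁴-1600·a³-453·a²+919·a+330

(2·a-11)·(5·a+2)·(5·a+3)·(6·a-5)

Testing divisors of the constant over divisors of the leading coefficient, a = -2/5 is a root, giving the factor (5·a+2) and quotient 60·a³-344·a²+47·a+165.
Then a = -3/5 is a root, giving the factor (5·a+3) and quotient 12·a²-76·a+55.
The remaining quadratic factors as (2·a-11)(6·a-5).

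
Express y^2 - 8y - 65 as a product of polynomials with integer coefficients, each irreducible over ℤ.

(y + 5)(y - 13)

Two integers with product -65 and sum -8 are 5 and -13.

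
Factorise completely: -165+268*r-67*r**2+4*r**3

Testing divisors of the constant over divisors of the leading coefficient, r = 3/4 is a root, so (4*r-3) is a factor; dividing leaves r**2-16*r+55.
The remaining quadratic factors as (r-11)(r-5).

(4*r-3)*(r-11)*(r-5)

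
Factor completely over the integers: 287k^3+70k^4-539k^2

Pull out the common factor 7k^2, then factor the remaining trinomial.

7k^2(2k+11)(5k-7)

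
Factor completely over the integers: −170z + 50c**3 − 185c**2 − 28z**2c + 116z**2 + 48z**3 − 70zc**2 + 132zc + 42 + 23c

(2z − 2c + 7)(6z − 5c − 2)(4z + 5c − 3)

Group: 4z(12z**2 − 22zc + 38z + 10c**2 − 31c − 14) + (5c − 3)(12z**2 − 22zc + 38z + 10c**2 − 31c − 14); both groups contain (12z**2 − 22zc + 38z + 10c**2 − 31c − 14), so (4z + 5c − 3) is a factor with cofactor 12z**2 − 22zc + 38z + 10c**2 − 31c − 14.
The cofactor groups again: 12z**2 − 22zc + 38z + 10c**2 − 31c − 14 = 6z(2z − 2c + 7) + (−5c − 2)(2z − 2c + 7); both groups contain (2z − 2c + 7), giving (6z − 5c − 2)(2z − 2c + 7).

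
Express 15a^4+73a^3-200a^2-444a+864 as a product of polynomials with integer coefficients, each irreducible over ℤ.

(3a+8)(5a-9)(a+6)(a-2)

By the rational root theorem, a = -8/3 is a root, giving the factor (3a+8) and quotient 5a^3+11a^2-96a+108.
Next, a = 9/5 is a root, so (5a-9) divides it; the quotient is a^2+4a-12.
The remaining quadratic factors as (a-2)(a+6).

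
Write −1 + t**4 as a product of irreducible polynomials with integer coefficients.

(t + 1)·(t − 1)·(t**2 + 1)

Difference of squares twice: with A = t and B = 1, A⁴ − B⁴ = (A² − B²)(A² + B²), and A² − B² factors again.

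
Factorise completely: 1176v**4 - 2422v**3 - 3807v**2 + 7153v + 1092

(4v - 7)(6v - 13)(7v + 1)(7v + 12)

Among the possible rational roots, v = 13/6 is a root, so (6v - 13) is a factor; dividing leaves 196v**3 + 21v**2 - 589v - 84.
Next, v = -12/7 is a root, giving the factor (7v + 12) and quotient 28v**2 - 45v - 7.
The remaining quadratic factors as (4v - 7)(7v + 1).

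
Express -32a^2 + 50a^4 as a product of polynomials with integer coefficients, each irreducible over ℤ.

Pull out the common factor 2a^2; 25a^2 - 16 is a difference of squares.

2a^2(5a + 4)(5a - 4)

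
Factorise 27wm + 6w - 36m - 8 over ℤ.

Group as (27wm + 6w) + (-36m - 8) = 3w(9m + 2) - 4(9m + 2).
Both groups share the factor (9m + 2).

(3w - 4)(9m + 2)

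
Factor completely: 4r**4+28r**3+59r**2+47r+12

(2r+1)(2r+3)(r+1)(r+4)

Trying the rational-root candidates, r = -1/2 is a root, giving the factor (2r+1) and quotient 2r**3+13r**2+23r+12.
Next, r = -4 is a root, so (r+4) is a factor; dividing leaves 2r**2+5r+3.
The remaining quadratic factors as (r+1)(2r+3).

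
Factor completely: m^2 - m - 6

Two integers with product -6 and sum -1 are -3 and 2.

(m + 2)*(m - 3)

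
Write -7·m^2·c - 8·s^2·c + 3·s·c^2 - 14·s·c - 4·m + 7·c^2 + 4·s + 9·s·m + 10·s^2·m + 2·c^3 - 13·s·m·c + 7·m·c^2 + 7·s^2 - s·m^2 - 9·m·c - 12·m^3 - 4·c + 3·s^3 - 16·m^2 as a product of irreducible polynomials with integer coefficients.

Group: 3·s·(s^2 + 2·s·m - 3·s·c + s - 3·m^2 - m·c - m + 2·c^2 - c) + (4·m + c + 4)·(s^2 + 2·s·m - 3·s·c + s - 3·m^2 - m·c - m + 2·c^2 - c); both groups contain (s^2 + 2·s·m - 3·s·c + s - 3·m^2 - m·c - m + 2·c^2 - c), so (3·s + 4·m + c + 4) is a factor with cofactor s^2 + 2·s·m - 3·s·c + s - 3·m^2 - m·c - m + 2·c^2 - c.
The cofactor groups again: s^2 + 2·s·m - 3·s·c + s - 3·m^2 - m·c - m + 2·c^2 - c = s·(s - m - c) + (3·m - 2·c + 1)·(s - m - c); both groups contain (s - m - c), giving (s + 3·m - 2·c + 1)·(s - m - c).

(s + 3·m - 2·c + 1)·(s - m - c)·(3·s + 4·m + c + 4)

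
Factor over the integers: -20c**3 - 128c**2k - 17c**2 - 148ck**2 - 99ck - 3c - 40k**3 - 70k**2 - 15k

Group: 5c(-4c**2 - 24ck - c - 20k**2 - 5k) + (2k + 3)(-4c**2 - 24ck - c - 20k**2 - 5k); both groups contain (-4c**2 - 24ck - c - 20k**2 - 5k), so (5c + 2k + 3) is a factor with cofactor -4c**2 - 24ck - c - 20k**2 - 5k.
The cofactor groups again: -4c**2 - 24ck - c - 20k**2 - 5k = -c(4c + 4k + 1) - 5k(4c + 4k + 1); both groups contain (4c + 4k + 1), giving -(c + 5k)(4c + 4k + 1).

-(4c + 4k + 1)(5c + 2k + 3)(c + 5k)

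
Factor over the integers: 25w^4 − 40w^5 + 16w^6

Factor out w^4 first: what remains is 16w^2 − 40w + 25.
Recognize a perfect-square trinomial with the parts 5 and 4w.

w^4(4w − 5)^2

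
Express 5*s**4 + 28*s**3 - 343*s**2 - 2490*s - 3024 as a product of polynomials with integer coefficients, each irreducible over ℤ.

(5*s + 8)*(s + 6)*(s + 7)*(s - 9)

Testing divisors of the constant over divisors of the leading coefficient, s = 9 is a root, giving the factor (s - 9) and quotient 5*s**3 + 73*s**2 + 314*s + 336.
Then s = -6 is a root, giving the factor (s + 6) and quotient 5*s**2 + 43*s + 56.
The remaining quadratic factors as (s + 7)(5*s + 8).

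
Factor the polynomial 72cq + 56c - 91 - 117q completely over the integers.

Group as (72cq + 56c) + (-117q - 91) = 8c(9q + 7) - 13(9q + 7).
Both groups share the factor (9q + 7).

(8c - 13)(9q + 7)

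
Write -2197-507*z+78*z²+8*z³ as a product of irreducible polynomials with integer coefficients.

(2*z-13)*(4*z+13)*(z+13)

Trying the rational-root candidates, z = -13 is a root, giving the factor (z+13) and quotient 8*z²-26*z-169.
The remaining quadratic factors as (2*z-13)(4*z+13).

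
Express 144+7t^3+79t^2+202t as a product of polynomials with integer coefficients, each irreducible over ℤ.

Among the possible rational roots, t = -9/7 is a root, so (7t+9) is a factor; dividing leaves t^2+10t+16.
The remaining quadratic factors as (t+8)(t+2).

(7t+9)(t+2)(t+8)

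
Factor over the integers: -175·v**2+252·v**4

Every term has a factor of 7·v**2. Then 36·v**2-25 = (6·v)² − (5)².

7·v**2·(6·v+5)·(6·v-5)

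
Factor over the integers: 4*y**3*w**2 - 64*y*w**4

Factor out 4*y*w**2, leaving y**2 - 16*w**2, which is a difference of two squares.

4*w**2*y*(y - 4*w)*(y + 4*w)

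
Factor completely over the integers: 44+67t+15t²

(3t+11)(5t+4)

Need a pair with product 15·44 = 660 and sum 67: that's 12 and 55.
Split the middle term: 15t²+12t + 55t+44 = 3t(5t+4) + 11(5t+4).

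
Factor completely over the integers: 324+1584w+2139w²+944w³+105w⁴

(3w+1)(5w+9)(7w+6)(w+6)

By the rational root theorem, w = −1/3 is a root, so (3w+1) is a factor; dividing leaves 35w³+303w²+612w+324.
Next, w = −6 is a root, so (w+6) divides it; the quotient is 35w²+93w+54.
The remaining quadratic factors as (7w+6)(5w+9).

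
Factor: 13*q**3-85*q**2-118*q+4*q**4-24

(4*q+1)*(q+1)*(q+6)*(q-4)

Testing divisors of the constant over divisors of the leading coefficient, q = -1/4 is a root, giving the factor (4*q+1) and quotient q**3+3*q**2-22*q-24.
Then q = -1 is a root, giving the factor (q+1) and quotient q**2+2*q-24.
The remaining quadratic factors as (q+6)(q-4).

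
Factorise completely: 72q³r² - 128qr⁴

8qr²(3q + 4r)(3q - 4r)

Every term has a factor of 8qr². Then 9q² - 16r² = (3q)² − (4r)².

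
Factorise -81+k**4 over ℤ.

(k+3)(k-3)(k**2+9)

(k)⁴ − (3)⁴ = ((k)² − (3)²)((k)² + (3)²); the first factor splits again, the second (k**2+9) is irreducible.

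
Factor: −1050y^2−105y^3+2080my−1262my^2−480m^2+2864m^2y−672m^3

−(12m−7y)(14m+y+10)(4m−15y)

Group: 12m(−56m^2+206my−40m+15y^2+150y) − 7y(−56m^2+206my−40m+15y^2+150y); both groups contain (−56m^2+206my−40m+15y^2+150y), so (12m−7y) is a factor with cofactor −56m^2+206my−40m+15y^2+150y.
The cofactor groups again: −56m^2+206my−40m+15y^2+150y = −4m(14m+y+10) + 15y(14m+y+10); both groups contain (14m+y+10), giving −(4m−15y)(14m+y+10).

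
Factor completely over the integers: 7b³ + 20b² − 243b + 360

Trying the rational-root candidates, b = −8 is a root, so (b + 8) is a factor; dividing leaves 7b² − 36b + 45.
The remaining quadratic factors as (7b − 15)(b − 3).

(7b − 15)(b + 8)(b − 3)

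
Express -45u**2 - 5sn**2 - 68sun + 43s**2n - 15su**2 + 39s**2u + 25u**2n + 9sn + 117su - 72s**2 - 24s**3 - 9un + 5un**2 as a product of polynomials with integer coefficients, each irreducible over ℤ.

-(3s - 5n + 9)(8s - 5u - n)(s - u)

Group: 8s(-3s**2 + 3su + 5sn - 9s - 5un + 9u) + (-5u - n)(-3s**2 + 3su + 5sn - 9s - 5un + 9u); both groups contain (-3s**2 + 3su + 5sn - 9s - 5un + 9u), so (8s - 5u - n) is a factor with cofactor -3s**2 + 3su + 5sn - 9s - 5un + 9u.
The cofactor groups again: -3s**2 + 3su + 5sn - 9s - 5un + 9u = -s(3s - 5n + 9) + u(3s - 5n + 9); both groups contain (3s - 5n + 9), giving -(s - u)(3s - 5n + 9).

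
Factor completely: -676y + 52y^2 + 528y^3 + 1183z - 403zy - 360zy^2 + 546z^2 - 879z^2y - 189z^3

Group: 9z(-21z^2 - 72zy + 91z + 48y^2 - 52y) + (11y + 13)(-21z^2 - 72zy + 91z + 48y^2 - 52y); both groups contain (-21z^2 - 72zy + 91z + 48y^2 - 52y), so (9z + 11y + 13) is a factor with cofactor -21z^2 - 72zy + 91z + 48y^2 - 52y.
The cofactor groups again: -21z^2 - 72zy + 91z + 48y^2 - 52y = -7z(3z + 12y - 13) + 4y(3z + 12y - 13); both groups contain (3z + 12y - 13), giving -(7z - 4y)(3z + 12y - 13).

-(7z - 4y)(9z + 11y + 13)(3z + 12y - 13)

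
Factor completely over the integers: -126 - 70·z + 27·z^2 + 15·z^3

Group as (15·z^3 - 70·z) + (27·z^2 - 126) = 5·z·(3·z^2 - 14) + 9·(3·z^2 - 14).
Both groups share the factor (3·z^2 - 14).

(5·z + 9)·(3·z^2 - 14)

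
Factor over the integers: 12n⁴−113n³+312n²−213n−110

(3n+1)(4n−11)(n−2)(n−5)

By the rational root theorem, n = −1/3 is a root, giving the factor (3n+1) and quotient 4n³−39n²+117n−110.
Continuing, n = 11/4 is a root, so (4n−11) divides it; the quotient is n²−7n+10.
The remaining quadratic factors as (n−5)(n−2).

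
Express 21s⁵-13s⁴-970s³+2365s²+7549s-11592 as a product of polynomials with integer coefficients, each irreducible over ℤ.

(3s+8)(7s-9)(s+7)(s²-9s+23)

By the rational root theorem, s = -8/3 is a root, giving the factor (3s+8) and quotient 7s⁴-23s³-262s²+1487s-1449.
Then s = 9/7 is a root, so (7s-9) is a factor; dividing leaves s³-2s²-40s+161.
Next, s = -7 is a root, so (s+7) is a factor; dividing leaves s²-9s+23.
The quadratic s²-9s+23 has discriminant -11 < 0 and is irreducible over ℤ.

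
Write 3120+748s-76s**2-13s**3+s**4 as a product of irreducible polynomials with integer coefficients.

(s+4)(s+6)(s-10)(s-13)

Testing divisors of the constant over divisors of the leading coefficient, s = -4 is a root, giving the factor (s+4) and quotient s**3-17s**2-8s+780.
Then s = 13 is a root, so (s-13) divides it; the quotient is s**2-4s-60.
The remaining quadratic factors as (s+6)(s-10).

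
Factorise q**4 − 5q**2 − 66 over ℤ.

(q**2 + 6)(q**2 − 11)

Substitute u = q**2 to get a quadratic in u, then factor.
q**2 + 6 is irreducible over ℤ (always positive, so no real roots).
q**2 − 11 is irreducible over ℤ (11 is not a perfect square).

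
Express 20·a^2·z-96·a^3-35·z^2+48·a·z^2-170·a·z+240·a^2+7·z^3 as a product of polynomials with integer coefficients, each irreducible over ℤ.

-(2·a+z-5)·(6·a+z)·(8·a-7·z)

Group: 2·a·(-48·a^2+34·a·z+7·z^2) + (z-5)·(-48·a^2+34·a·z+7·z^2); both groups contain (-48·a^2+34·a·z+7·z^2), so (2·a+z-5) is a factor with cofactor -48·a^2+34·a·z+7·z^2.
The cofactor groups again: -48·a^2+34·a·z+7·z^2 = -6·a·(8·a-7·z) - z·(8·a-7·z); both groups contain (8·a-7·z), giving -(6·a+z)·(8·a-7·z).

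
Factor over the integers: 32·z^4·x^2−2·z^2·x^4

2·x^2·z^2·(4·z−x)·(4·z+x)

Every term has a factor of 2·z^2·x^2. Then 16·z^2−x^2 = (4·z)² − (x)².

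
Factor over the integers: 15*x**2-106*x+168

Need a pair with product 15·168 = 2520 and sum -106: that's -70 and -36.
Split the middle term: 15*x**2-70*x - 36*x+168 = 5*x*(3*x-14) - 12*(3*x-14).

(3*x-14)*(5*x-12)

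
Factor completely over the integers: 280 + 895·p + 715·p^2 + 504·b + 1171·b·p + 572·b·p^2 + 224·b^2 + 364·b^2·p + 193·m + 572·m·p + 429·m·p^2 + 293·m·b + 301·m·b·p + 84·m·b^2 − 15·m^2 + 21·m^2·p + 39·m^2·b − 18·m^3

−(2·m − 7·b − 11·p − 7)·(3·m + 13·p + 8)·(3·m + 4·b + 5)

Group: 3·m·(−6·m^2 + 21·m·b + 7·m·p + 5·m + 91·b·p + 56·b + 143·p^2 + 179·p + 56) + (4·b + 5)·(−6·m^2 + 21·m·b + 7·m·p + 5·m + 91·b·p + 56·b + 143·p^2 + 179·p + 56); both groups contain (−6·m^2 + 21·m·b + 7·m·p + 5·m + 91·b·p + 56·b + 143·p^2 + 179·p + 56), so (3·m + 4·b + 5) is a factor with cofactor −6·m^2 + 21·m·b + 7·m·p + 5·m + 91·b·p + 56·b + 143·p^2 + 179·p + 56.
The cofactor groups again: −6·m^2 + 21·m·b + 7·m·p + 5·m + 91·b·p + 56·b + 143·p^2 + 179·p + 56 = −2·m·(3·m + 13·p + 8) + (7·b + 11·p + 7)·(3·m + 13·p + 8); both groups contain (3·m + 13·p + 8), giving −(2·m − 7·b − 11·p − 7)·(3·m + 13·p + 8).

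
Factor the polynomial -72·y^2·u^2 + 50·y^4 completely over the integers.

2·y^2·(5·y - 6·u)·(5·y + 6·u)

Every term has a factor of 2·y^2. Then 25·y^2 - 36·u^2 = (5·y)² − (6·u)².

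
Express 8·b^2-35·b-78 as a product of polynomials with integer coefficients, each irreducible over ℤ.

Need a pair with product 8·(-78) = -624 and sum -35: that's 13 and -48.
Split the middle term: 8·b^2+13·b - 48·b-78 = b·(8·b+13) - 6·(8·b+13).

(8·b+13)·(b-6)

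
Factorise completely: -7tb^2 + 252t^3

Pull out the common factor 7t; 36t^2 - b^2 is a difference of squares.

7t(6t - b)(6t + b)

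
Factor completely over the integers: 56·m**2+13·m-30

Need a pair with product 56·(-30) = -1680 and sum 13: that's -35 and 48.
Split the middle term: 56·m**2-35·m + 48·m-30 = 7·m·(8·m-5) + 6·(8·m-5).

(7·m+6)·(8·m-5)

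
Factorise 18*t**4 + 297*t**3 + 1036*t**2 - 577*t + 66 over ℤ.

By the rational root theorem, t = -6 is a root, so (t + 6) is a factor; dividing leaves 18*t**3 + 189*t**2 - 98*t + 11.
Then t = 1/3 is a root, giving the factor (3*t - 1) and quotient 6*t**2 + 65*t - 11.
The remaining quadratic factors as (6*t - 1)(t + 11).

(3*t - 1)*(6*t - 1)*(t + 11)*(t + 6)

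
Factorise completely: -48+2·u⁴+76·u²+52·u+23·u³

(2·u-1)·(u+2)·(u+4)·(u+6)

Among the possible rational roots, u = -4 is a root, giving the factor (u+4) and quotient 2·u³+15·u²+16·u-12.
Then u = 1/2 is a root, so (2·u-1) divides it; the quotient is u²+8·u+12.
The remaining quadratic factors as (u+6)(u+2).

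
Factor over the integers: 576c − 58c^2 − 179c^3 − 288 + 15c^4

(3c − 4)(5c − 3)(c + 2)(c − 12)

Among the possible rational roots, c = −2 is a root, so (c + 2) divides it; the quotient is 15c^3 − 209c^2 + 360c − 144.
Continuing, c = 4/3 is a root, so (3c − 4) divides it; the quotient is 5c^2 − 63c + 36.
The remaining quadratic factors as (c − 12)(5c − 3).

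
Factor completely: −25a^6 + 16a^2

−a^2(5a^2 + 4)(5a^2 − 4)

Every term has a factor of a^2; factoring it out leaves −25a^4 + 16.
Recognize a difference of squares with the parts 4 and 5a^2.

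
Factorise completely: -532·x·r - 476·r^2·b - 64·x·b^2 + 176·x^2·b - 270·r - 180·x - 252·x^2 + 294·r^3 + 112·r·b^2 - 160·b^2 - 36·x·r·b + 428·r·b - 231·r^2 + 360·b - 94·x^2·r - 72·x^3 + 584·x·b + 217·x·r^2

-(9·x + 14·r - 4·b + 9)·(2·x + 3·r - 4·b)·(4·x - 7·r + 10)

Group: 2·x·(-36·x^2 + 7·x·r + 16·x·b - 126·x + 98·r^2 - 28·r·b - 77·r + 40·b - 90) + (3·r - 4·b)·(-36·x^2 + 7·x·r + 16·x·b - 126·x + 98·r^2 - 28·r·b - 77·r + 40·b - 90); both groups contain (-36·x^2 + 7·x·r + 16·x·b - 126·x + 98·r^2 - 28·r·b - 77·r + 40·b - 90), so (2·x + 3·r - 4·b) is a factor with cofactor -36·x^2 + 7·x·r + 16·x·b - 126·x + 98·r^2 - 28·r·b - 77·r + 40·b - 90.
The cofactor groups again: -36·x^2 + 7·x·r + 16·x·b - 126·x + 98·r^2 - 28·r·b - 77·r + 40·b - 90 = -4·x·(9·x + 14·r - 4·b + 9) + (7·r - 10)·(9·x + 14·r - 4·b + 9); both groups contain (9·x + 14·r - 4·b + 9), giving -(4·x - 7·r + 10)·(9·x + 14·r - 4·b + 9).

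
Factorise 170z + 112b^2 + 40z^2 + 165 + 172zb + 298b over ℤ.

Group: 4z(10z + 8b + 15) + (14b + 11)(10z + 8b + 15); both groups contain (10z + 8b + 15).

(4z + 14b + 11)(10z + 8b + 15)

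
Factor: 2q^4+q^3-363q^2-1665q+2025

(2q+15)(q+9)(q-1)(q-15)

By the rational root theorem, q = 15 is a root, so (q-15) is a factor; dividing leaves 2q^3+31q^2+102q-135.
Next, q = -9 is a root, so (q+9) is a factor; dividing leaves 2q^2+13q-15.
The remaining quadratic factors as (q-1)(2q+15).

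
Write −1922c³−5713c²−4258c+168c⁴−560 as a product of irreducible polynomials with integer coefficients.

(4c+5)(6c+1)(7c+8)(c−14)

Trying the rational-root candidates, c = −5/4 is a root, so (4c+5) divides it; the quotient is 42c³−533c²−762c−112.
Next, c = 14 is a root, so (c−14) divides it; the quotient is 42c²+55c+8.
The remaining quadratic factors as (7c+8)(6c+1).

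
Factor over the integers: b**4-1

Substitute u = b**2 to get a quadratic in u, then factor.
b**2-1 is a difference of squares.
b**2+1 is irreducible over ℤ (sum of squares).

(b+1)(b-1)(b**2+1)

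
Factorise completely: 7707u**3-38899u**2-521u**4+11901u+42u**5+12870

Trying the rational-root candidates, u = -3/7 is a root, giving the factor (7u+3) and quotient 6u**4-77u**3+1134u**2-6043u+4290.
Continuing, u = 6 is a root, so (u-6) divides it; the quotient is 6u**3-41u**2+888u-715.
Then u = 5/6 is a root, so (6u-5) is a factor; dividing leaves u**2-6u+143.
The quadratic u**2-6u+143 has discriminant -536 < 0 and is irreducible over ℤ.

(6u-5)(7u+3)(u-6)(u**2-6u+143)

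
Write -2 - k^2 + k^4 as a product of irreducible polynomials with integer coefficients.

Substitute u = k^2 to get a quadratic in u, then factor.
k^2 + 1 is irreducible over ℤ (sum of squares).
k^2 - 2 is irreducible over ℤ (2 is not a perfect square).

(k^2 + 1)*(k^2 - 2)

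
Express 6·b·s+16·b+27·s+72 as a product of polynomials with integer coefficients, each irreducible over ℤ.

(2·b+9)·(3·s+8)

Group as (6·b·s+16·b) + (27·s+72) = 2·b·(3·s+8) + 9·(3·s+8).
Both groups share the factor (3·s+8).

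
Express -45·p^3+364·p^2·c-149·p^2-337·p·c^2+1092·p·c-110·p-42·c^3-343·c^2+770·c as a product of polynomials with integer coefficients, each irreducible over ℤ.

-(5·p-6·c+11)·(p-7·c)·(9·p+c+10)

Group: 9·p·(-5·p^2+41·p·c-11·p-42·c^2+77·c) + (c+10)·(-5·p^2+41·p·c-11·p-42·c^2+77·c); both groups contain (-5·p^2+41·p·c-11·p-42·c^2+77·c), so (9·p+c+10) is a factor with cofactor -5·p^2+41·p·c-11·p-42·c^2+77·c.
The cofactor groups again: -5·p^2+41·p·c-11·p-42·c^2+77·c = -p·(5·p-6·c+11) + 7·c·(5·p-6·c+11); both groups contain (5·p-6·c+11), giving -(p-7·c)·(5·p-6·c+11).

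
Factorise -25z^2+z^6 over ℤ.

Factor out z^2 first: what remains is z^4-25.
Recognize a difference of squares with the parts z^2 and 5.

z^2(z^2+5)(z^2-5)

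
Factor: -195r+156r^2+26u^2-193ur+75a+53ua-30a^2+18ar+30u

Group: 13u(2u+5a-13r) + (-6a-12r+15)(2u+5a-13r); both groups contain (2u+5a-13r).

(13u-6a-12r+15)(2u+5a-13r)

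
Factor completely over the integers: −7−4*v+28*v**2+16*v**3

Group as (16*v**3−4*v) + (28*v**2−7) = 4*v*(4*v**2−1) + 7*(4*v**2−1).
Both groups share the factor (4*v**2−1).

(2*v+1)*(2*v−1)*(4*v+7)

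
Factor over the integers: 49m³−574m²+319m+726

(7m+6)(7m−11)(m−11)

Among the possible rational roots, m = 11 is a root, so (m−11) is a factor; dividing leaves 49m²−35m−66.
The remaining quadratic factors as (7m−11)(7m+6).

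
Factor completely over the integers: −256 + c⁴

(c)⁴ − (4)⁴ = ((c)² − (4)²)((c)² + (4)²); the first factor splits again, the second (c² + 16) is irreducible.

(c + 4)*(c − 4)*(c² + 16)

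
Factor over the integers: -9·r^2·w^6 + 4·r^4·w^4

r^2·w^4·(2·r + 3·w)·(2·r - 3·w)

Pull out the common factor r^2·w^4, leaving 4·r^2 - 9·w^2.
Recognize a difference of squares with the parts 2·r and 3·w.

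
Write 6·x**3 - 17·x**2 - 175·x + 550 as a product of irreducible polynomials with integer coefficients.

(2·x + 11)·(3·x - 10)·(x - 5)

Among the possible rational roots, x = 5 is a root, so (x - 5) divides it; the quotient is 6·x**2 + 13·x - 110.
The remaining quadratic factors as (3·x - 10)(2·x + 11).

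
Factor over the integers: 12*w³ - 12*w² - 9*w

3*w*(2*w + 1)*(2*w - 3)

Pull out the common factor 3*w, then factor the remaining trinomial.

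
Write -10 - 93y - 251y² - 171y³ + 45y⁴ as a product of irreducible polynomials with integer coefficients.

Among the possible rational roots, y = -1/3 is a root, so (3y + 1) is a factor; dividing leaves 15y³ - 62y² - 63y - 10.
Continuing, y = -1/5 is a root, so (5y + 1) is a factor; dividing leaves 3y² - 13y - 10.
The remaining quadratic factors as (y - 5)(3y + 2).

(3y + 1)(3y + 2)(5y + 1)(y - 5)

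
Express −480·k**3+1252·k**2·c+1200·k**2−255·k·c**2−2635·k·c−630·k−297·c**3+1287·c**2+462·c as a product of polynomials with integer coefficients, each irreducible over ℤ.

Group: 4·k·(−120·k**2+43·k·c+210·k+33·c**2−154·c) + (−9·c−3)·(−120·k**2+43·k·c+210·k+33·c**2−154·c); both groups contain (−120·k**2+43·k·c+210·k+33·c**2−154·c), so (4·k−9·c−3) is a factor with cofactor −120·k**2+43·k·c+210·k+33·c**2−154·c.
The cofactor groups again: −120·k**2+43·k·c+210·k+33·c**2−154·c = −8·k·(15·k−11·c) + (−3·c+14)·(15·k−11·c); both groups contain (15·k−11·c), giving −(8·k+3·c−14)·(15·k−11·c).

−(15·k−11·c)·(4·k−9·c−3)·(8·k+3·c−14)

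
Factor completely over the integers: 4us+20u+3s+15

(4u+3)(s+5)

Group as (4us+20u) + (3s+15) = 4u(s+5) + 3(s+5).
Both groups share the factor (s+5).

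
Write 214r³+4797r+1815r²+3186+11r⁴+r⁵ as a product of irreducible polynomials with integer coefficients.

(r+1)(r+3)(r+6)(r²+r+177)

By the rational root theorem, r = -3 is a root, so (r+3) divides it; the quotient is r⁴+8r³+190r²+1245r+1062.
Next, r = -1 is a root, giving the factor (r+1) and quotient r³+7r²+183r+1062.
Then r = -6 is a root, so (r+6) divides it; the quotient is r²+r+177.
The quadratic r²+r+177 has discriminant -707 < 0 and is irreducible over ℤ.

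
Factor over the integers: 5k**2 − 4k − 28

Need a pair with product 5·(−28) = −140 and sum −4: that's 10 and −14.
Split the middle term: 5k**2 + 10k − 14k − 28 = 5k(k + 2) − 14(k + 2).

(5k − 14)(k + 2)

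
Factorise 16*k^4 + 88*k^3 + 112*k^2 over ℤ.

8*k^2*(2*k + 7)*(k + 2)

Pull out the common factor 8*k^2, then factor the remaining trinomial.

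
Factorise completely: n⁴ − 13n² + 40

(n² − 5)(n² − 8)

Substitute u = n² to get a quadratic in u, then factor.
n² − 5 is irreducible over ℤ (5 is not a perfect square).
n² − 8 is irreducible over ℤ (8 is not a perfect square).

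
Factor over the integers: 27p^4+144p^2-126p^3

9p^2(3p-8)(p-2)

Pull out the common factor 9p^2, then factor the remaining trinomial.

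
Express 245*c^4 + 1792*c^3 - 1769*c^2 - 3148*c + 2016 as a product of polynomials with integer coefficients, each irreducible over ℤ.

(5*c - 7)*(7*c + 9)*(7*c - 4)*(c + 8)

Trying the rational-root candidates, c = 7/5 is a root, giving the factor (5*c - 7) and quotient 49*c^3 + 427*c^2 + 244*c - 288.
Continuing, c = -9/7 is a root, giving the factor (7*c + 9) and quotient 7*c^2 + 52*c - 32.
The remaining quadratic factors as (c + 8)(7*c - 4).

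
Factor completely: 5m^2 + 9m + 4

(5m + 4)(m + 1)

Need a pair with product 5·4 = 20 and sum 9: that's 4 and 5.
Split the middle term: 5m^2 + 4m + 5m + 4 = m(5m + 4) + (5m + 4).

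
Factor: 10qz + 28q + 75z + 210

Group as (10qz + 28q) + (75z + 210) = 2q(5z + 14) + 15(5z + 14).
Both groups share the factor (5z + 14).

(2q + 15)(5z + 14)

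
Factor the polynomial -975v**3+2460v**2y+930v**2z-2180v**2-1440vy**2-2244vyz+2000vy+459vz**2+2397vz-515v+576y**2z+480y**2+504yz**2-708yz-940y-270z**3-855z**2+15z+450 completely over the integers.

Group: 15v(-65v**2+164vy+36vz-167v-96y**2-84yz+188y+45z**2+105z-90) + (-6z-5)(-65v**2+164vy+36vz-167v-96y**2-84yz+188y+45z**2+105z-90); both groups contain (-65v**2+164vy+36vz-167v-96y**2-84yz+188y+45z**2+105z-90), so (15v-6z-5) is a factor with cofactor -65v**2+164vy+36vz-167v-96y**2-84yz+188y+45z**2+105z-90.
The cofactor groups again: -65v**2+164vy+36vz-167v-96y**2-84yz+188y+45z**2+105z-90 = -13v(5v-8y+3z+9) + (12y+15z-10)(5v-8y+3z+9); both groups contain (5v-8y+3z+9), giving -(13v-12y-15z+10)(5v-8y+3z+9).

-(13v-12y-15z+10)(15v-6z-5)(5v-8y+3z+9)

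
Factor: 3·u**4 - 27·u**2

Factor out 3·u**2, leaving u**2 - 9, which is a difference of two squares.

3·u**2·(u + 3)·(u - 3)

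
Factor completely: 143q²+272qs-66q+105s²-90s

(11q+15s)(13q+7s-6)

Group: 11q(13q+7s-6) + 15s(13q+7s-6); both groups contain (13q+7s-6).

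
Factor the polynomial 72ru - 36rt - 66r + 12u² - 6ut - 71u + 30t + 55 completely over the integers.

(12u - 6t - 11)(6r + u - 5)

Group: 12u(6r + u - 5) + (-6t - 11)(6r + u - 5); both groups contain (6r + u - 5).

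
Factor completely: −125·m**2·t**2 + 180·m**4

Factor out 5·m**2, leaving 36·m**2 − 25·t**2, which is a difference of two squares.

5·m**2·(6·m + 5·t)·(6·m − 5·t)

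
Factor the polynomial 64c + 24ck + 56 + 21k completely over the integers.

(3k + 8)(8c + 7)

Group as (24ck + 64c) + (21k + 56) = 8c(3k + 8) + 7(3k + 8).
Both groups share the factor (3k + 8).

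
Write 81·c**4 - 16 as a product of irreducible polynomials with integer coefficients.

(3·c)⁴ − (2)⁴ = ((3·c)² − (2)²)((3·c)² + (2)²); the first factor splits again, the second (9·c**2 + 4) is irreducible.

(3·c + 2)·(3·c - 2)·(9·c**2 + 4)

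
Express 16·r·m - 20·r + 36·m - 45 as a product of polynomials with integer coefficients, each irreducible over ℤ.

(4·m - 5)·(4·r + 9)

Group as (16·r·m - 20·r) + (36·m - 45) = 4·r·(4·m - 5) + 9·(4·m - 5).
Both groups share the factor (4·m - 5).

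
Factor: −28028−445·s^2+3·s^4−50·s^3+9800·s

Testing divisors of the constant over divisors of the leading coefficient, s = 11/3 is a root, giving the factor (3·s−11) and quotient s^3−13·s^2−196·s+2548.
Next, s = 14 is a root, so (s−14) divides it; the quotient is s^2+s−182.
The remaining quadratic factors as (s−13)(s+14).

(3·s−11)·(s+14)·(s−13)·(s−14)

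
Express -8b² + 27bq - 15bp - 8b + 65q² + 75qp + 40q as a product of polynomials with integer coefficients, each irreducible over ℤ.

-(8b + 13q + 15p + 8)(b - 5q)

Group: -8b(b - 5q) + (-13q - 15p - 8)(b - 5q); both groups contain (b - 5q).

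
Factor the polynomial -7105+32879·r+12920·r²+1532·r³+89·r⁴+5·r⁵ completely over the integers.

Trying the rational-root candidates, r = -5 is a root, giving the factor (r+5) and quotient 5·r⁴+64·r³+1212·r²+6860·r-1421.
Then r = 1/5 is a root, giving the factor (5·r-1) and quotient r³+13·r²+245·r+1421.
Next, r = -7 is a root, so (r+7) divides it; the quotient is r²+6·r+203.
The quadratic r²+6·r+203 has discriminant -776 < 0 and is irreducible over ℤ.

(5·r-1)·(r+5)·(r+7)·(r²+6·r+203)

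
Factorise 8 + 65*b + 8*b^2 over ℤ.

Need a pair with product 8·8 = 64 and sum 65: that's 64 and 1.
Split the middle term: 8*b^2 + 64*b + b + 8 = 8*b*(b + 8) + (b + 8).

(8*b + 1)*(b + 8)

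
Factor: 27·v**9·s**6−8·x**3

(3·v**3·s**2−2·x)·(9·v**6·s**4+6·v**3·s**2·x+4·x**2)

Recognize a difference of cubes with the parts 3·v**3·s**2 and 2·x.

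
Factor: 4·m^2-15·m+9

(4·m-3)·(m-3)

Need a pair with product 4·9 = 36 and sum -15: that's -3 and -12.
Split the middle term: 4·m^2-3·m - 12·m+9 = m·(4·m-3) - 3·(4·m-3).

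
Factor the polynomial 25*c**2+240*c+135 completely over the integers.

5*(5*c+3)*(c+9)

Pull out the common factor 5, then factor the remaining trinomial.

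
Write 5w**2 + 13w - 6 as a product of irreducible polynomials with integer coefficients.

(5w - 2)(w + 3)

Need a pair with product 5·(-6) = -30 and sum 13: that's -2 and 15.
Split the middle term: 5w**2 - 2w + 15w - 6 = w(5w - 2) + 3(5w - 2).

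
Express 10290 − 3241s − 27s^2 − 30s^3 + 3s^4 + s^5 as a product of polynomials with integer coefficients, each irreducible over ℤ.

Trying the rational-root candidates, s = 3 is a root, so (s − 3) is a factor; dividing leaves s^4 + 6s^3 − 12s^2 − 63s − 3430.
Next, s = 7 is a root, so (s − 7) is a factor; dividing leaves s^3 + 13s^2 + 79s + 490.
Then s = −10 is a root, so (s + 10) divides it; the quotient is s^2 + 3s + 49.
The quadratic s^2 + 3s + 49 has discriminant −187 < 0 and is irreducible over ℤ.

(s + 10)(s − 3)(s − 7)(s^2 + 3s + 49)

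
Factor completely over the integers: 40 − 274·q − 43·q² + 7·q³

Testing divisors of the constant over divisors of the leading coefficient, q = −4 is a root, giving the factor (q + 4) and quotient 7·q² − 71·q + 10.
The remaining quadratic factors as (q − 10)(7·q − 1).

(7·q − 1)·(q + 4)·(q − 10)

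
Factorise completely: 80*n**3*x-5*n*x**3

Factor out 5*n*x, leaving 16*n**2-x**2, which is a difference of two squares.

5*n*x*(4*n+x)*(4*n-x)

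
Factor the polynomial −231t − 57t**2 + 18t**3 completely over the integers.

Pull out the common factor 3t, then factor the remaining trinomial.

3t(2t − 11)(3t + 7)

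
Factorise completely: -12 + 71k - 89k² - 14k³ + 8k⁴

(2k - 1)(4k - 1)(k + 3)(k - 4)

Testing divisors of the constant over divisors of the leading coefficient, k = -3 is a root, so (k + 3) divides it; the quotient is 8k³ - 38k² + 25k - 4.
Continuing, k = 4 is a root, so (k - 4) is a factor; dividing leaves 8k² - 6k + 1.
The remaining quadratic factors as (4k - 1)(2k - 1).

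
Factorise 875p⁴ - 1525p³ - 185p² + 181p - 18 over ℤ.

Trying the rational-root candidates, p = 1/5 is a root, so (5p - 1) divides it; the quotient is 175p³ - 270p² - 91p + 18.
Then p = 1/7 is a root, so (7p - 1) divides it; the quotient is 25p² - 35p - 18.
The remaining quadratic factors as (5p - 9)(5p + 2).

(5p + 2)(5p - 1)(5p - 9)(7p - 1)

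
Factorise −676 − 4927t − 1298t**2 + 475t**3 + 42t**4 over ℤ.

(6t + 13)(7t + 1)(t + 13)(t − 4)

Testing divisors of the constant over divisors of the leading coefficient, t = −1/7 is a root, so (7t + 1) is a factor; dividing leaves 6t**3 + 67t**2 − 195t − 676.
Then t = 4 is a root, giving the factor (t − 4) and quotient 6t**2 + 91t + 169.
The remaining quadratic factors as (t + 13)(6t + 13).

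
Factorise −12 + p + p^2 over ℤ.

Two integers with product −12 and sum 1 are −3 and 4.

(p + 4)*(p − 3)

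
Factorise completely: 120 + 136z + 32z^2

8(4z + 5)(z + 3)

Pull out the common factor 8, then factor the remaining trinomial.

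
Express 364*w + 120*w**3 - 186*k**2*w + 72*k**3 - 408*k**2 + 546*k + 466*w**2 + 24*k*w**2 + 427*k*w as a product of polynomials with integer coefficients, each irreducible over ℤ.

(3*k + 2*w)*(4*k - 5*w - 14)*(6*k - 12*w - 13)

Group: 3*k*(24*k**2 - 78*k*w - 136*k + 60*w**2 + 233*w + 182) + 2*w*(24*k**2 - 78*k*w - 136*k + 60*w**2 + 233*w + 182); both groups contain (24*k**2 - 78*k*w - 136*k + 60*w**2 + 233*w + 182), so (3*k + 2*w) is a factor with cofactor 24*k**2 - 78*k*w - 136*k + 60*w**2 + 233*w + 182.
The cofactor groups again: 24*k**2 - 78*k*w - 136*k + 60*w**2 + 233*w + 182 = 6*k*(4*k - 5*w - 14) + (-12*w - 13)*(4*k - 5*w - 14); both groups contain (4*k - 5*w - 14), giving (6*k - 12*w - 13)*(4*k - 5*w - 14).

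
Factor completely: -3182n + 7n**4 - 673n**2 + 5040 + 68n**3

Testing divisors of the constant over divisors of the leading coefficient, n = -14 is a root, so (n + 14) divides it; the quotient is 7n**3 - 30n**2 - 253n + 360.
Then n = -5 is a root, so (n + 5) divides it; the quotient is 7n**2 - 65n + 72.
The remaining quadratic factors as (7n - 9)(n - 8).

(7n - 9)(n + 14)(n + 5)(n - 8)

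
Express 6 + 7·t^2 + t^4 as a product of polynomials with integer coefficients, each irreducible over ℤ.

(t^2 + 1)·(t^2 + 6)

Substitute u = t^2 to get a quadratic in u, then factor.
t^2 + 1 is irreducible over ℤ (sum of squares).
t^2 + 6 is irreducible over ℤ (always positive, so no real roots).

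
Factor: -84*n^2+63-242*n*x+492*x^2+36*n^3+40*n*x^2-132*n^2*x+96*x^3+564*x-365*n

(2*n-6*x-9)*(3*n+2*x+7)*(6*n-8*x-1)

Group: 2*n*(18*n^2-12*n*x+39*n-16*x^2-58*x-7) + (-6*x-9)*(18*n^2-12*n*x+39*n-16*x^2-58*x-7); both groups contain (18*n^2-12*n*x+39*n-16*x^2-58*x-7), so (2*n-6*x-9) is a factor with cofactor 18*n^2-12*n*x+39*n-16*x^2-58*x-7.
The cofactor groups again: 18*n^2-12*n*x+39*n-16*x^2-58*x-7 = 3*n*(6*n-8*x-1) + (2*x+7)*(6*n-8*x-1); both groups contain (6*n-8*x-1), giving (3*n+2*x+7)*(6*n-8*x-1).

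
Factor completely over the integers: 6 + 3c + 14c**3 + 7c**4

Group as (7c**4 + 3c) + (14c**3 + 6) = c(7c**3 + 3) + 2(7c**3 + 3).
Both groups share the factor (7c**3 + 3).

(c + 2)(7c**3 + 3)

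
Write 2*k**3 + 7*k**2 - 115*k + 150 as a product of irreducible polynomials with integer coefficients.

Among the possible rational roots, k = 5 is a root, giving the factor (k - 5) and quotient 2*k**2 + 17*k - 30.
The remaining quadratic factors as (k + 10)(2*k - 3).

(2*k - 3)*(k + 10)*(k - 5)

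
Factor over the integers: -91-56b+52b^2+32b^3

Group as (32b^3-56b) + (52b^2-91) = 8b(4b^2-7) + 13(4b^2-7).
Both groups share the factor (4b^2-7).

(8b+13)(4b^2-7)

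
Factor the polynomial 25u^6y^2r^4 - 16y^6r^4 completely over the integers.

r^4y^2(5u^3 + 4y^2)(5u^3 - 4y^2)

Pull out the common factor y^2r^4, leaving 25u^6 - 16y^4.
Recognize a difference of squares with the parts 5u^3 and 4y^2.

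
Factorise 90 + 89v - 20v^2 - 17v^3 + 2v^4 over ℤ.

Trying the rational-root candidates, v = 5/2 is a root, giving the factor (2v - 5) and quotient v^3 - 6v^2 - 25v - 18.
Next, v = -2 is a root, giving the factor (v + 2) and quotient v^2 - 8v - 9.
The remaining quadratic factors as (v + 1)(v - 9).

(2v - 5)(v + 1)(v + 2)(v - 9)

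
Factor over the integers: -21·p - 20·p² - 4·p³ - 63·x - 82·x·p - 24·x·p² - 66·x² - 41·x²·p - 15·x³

Group: x·(-15·x² - 11·x·p - 21·x - 2·p² - 7·p) + (2·p + 3)·(-15·x² - 11·x·p - 21·x - 2·p² - 7·p); both groups contain (-15·x² - 11·x·p - 21·x - 2·p² - 7·p), so (x + 2·p + 3) is a factor with cofactor -15·x² - 11·x·p - 21·x - 2·p² - 7·p.
The cofactor groups again: -15·x² - 11·x·p - 21·x - 2·p² - 7·p = -3·x·(5·x + 2·p + 7) - p·(5·x + 2·p + 7); both groups contain (5·x + 2·p + 7), giving -(3·x + p)·(5·x + 2·p + 7).

-(5·x + 2·p + 7)·(x + 2·p + 3)·(3·x + p)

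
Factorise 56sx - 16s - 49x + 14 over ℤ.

(7x - 2)(8s - 7)

Group as (56sx - 16s) + (-49x + 14) = 8s(7x - 2) - 7(7x - 2).
Both groups share the factor (7x - 2).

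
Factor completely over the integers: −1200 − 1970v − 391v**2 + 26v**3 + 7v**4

By the rational root theorem, v = 8 is a root, giving the factor (v − 8) and quotient 7v**3 + 82v**2 + 265v + 150.
Next, v = −5/7 is a root, so (7v + 5) divides it; the quotient is v**2 + 11v + 30.
The remaining quadratic factors as (v + 5)(v + 6).

(7v + 5)(v + 5)(v + 6)(v − 8)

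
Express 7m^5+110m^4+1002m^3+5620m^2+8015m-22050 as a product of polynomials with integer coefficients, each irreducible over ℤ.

(7m-9)(m+5)(m+7)(m^2+5m+70)

Trying the rational-root candidates, m = -7 is a root, so (m+7) is a factor; dividing leaves 7m^4+61m^3+575m^2+1595m-3150.
Continuing, m = -5 is a root, so (m+5) is a factor; dividing leaves 7m^3+26m^2+445m-630.
Continuing, m = 9/7 is a root, so (7m-9) is a factor; dividing leaves m^2+5m+70.
The quadratic m^2+5m+70 has discriminant -255 < 0 and is irreducible over ℤ.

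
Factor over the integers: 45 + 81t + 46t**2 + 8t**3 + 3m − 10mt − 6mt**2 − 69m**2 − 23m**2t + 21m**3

Group: 7m(3m**2 − 5mt − 12m + 2t**2 + 9t + 9) + (4t + 5)(3m**2 − 5mt − 12m + 2t**2 + 9t + 9); both groups contain (3m**2 − 5mt − 12m + 2t**2 + 9t + 9), so (7m + 4t + 5) is a factor with cofactor 3m**2 − 5mt − 12m + 2t**2 + 9t + 9.
The cofactor groups again: 3m**2 − 5mt − 12m + 2t**2 + 9t + 9 = m(3m − 2t − 3) + (−t − 3)(3m − 2t − 3); both groups contain (3m − 2t − 3), giving (m − t − 3)(3m − 2t − 3).

(3m − 2t − 3)(7m + 4t + 5)(m − t − 3)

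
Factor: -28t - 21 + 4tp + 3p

Group as (4tp - 28t) + (3p - 21) = 4t(p - 7) + 3(p - 7).
Both groups share the factor (p - 7).

(4t + 3)(p - 7)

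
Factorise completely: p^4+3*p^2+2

(p^2+1)*(p^2+2)

Substitute u = p^2 to get a quadratic in u, then factor.
p^2+2 is irreducible over ℤ (always positive, so no real roots).
p^2+1 is irreducible over ℤ (sum of squares).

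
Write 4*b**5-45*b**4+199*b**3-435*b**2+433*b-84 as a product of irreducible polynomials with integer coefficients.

Among the possible rational roots, b = 4 is a root, so (b-4) divides it; the quotient is 4*b**4-29*b**3+83*b**2-103*b+21.
Then b = 1/4 is a root, so (4*b-1) is a factor; dividing leaves b**3-7*b**2+19*b-21.
Continuing, b = 3 is a root, so (b-3) divides it; the quotient is b**2-4*b+7.
The quadratic b**2-4*b+7 has discriminant -12 < 0 and is irreducible over ℤ.

(4*b-1)*(b-3)*(b-4)*(b**2-4*b+7)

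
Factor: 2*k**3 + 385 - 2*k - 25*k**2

(2*k + 7)*(k - 11)*(k - 5)

By the rational root theorem, k = -7/2 is a root, so (2*k + 7) divides it; the quotient is k**2 - 16*k + 55.
The remaining quadratic factors as (k - 5)(k - 11).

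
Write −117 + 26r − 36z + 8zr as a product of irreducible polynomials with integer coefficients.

(2r − 9)(4z + 13)

Group as (8zr − 36z) + (26r − 117) = 4z(2r − 9) + 13(2r − 9).
Both groups share the factor (2r − 9).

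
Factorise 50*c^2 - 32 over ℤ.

2*(5*c + 4)*(5*c - 4)

Factor out 2, leaving 25*c^2 - 16, which is a difference of two squares.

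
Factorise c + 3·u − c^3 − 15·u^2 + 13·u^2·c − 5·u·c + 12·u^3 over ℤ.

Group: u·(12·u^2 + u·c − 3·u − c^2 − c) + (c − 1)·(12·u^2 + u·c − 3·u − c^2 − c); both groups contain (12·u^2 + u·c − 3·u − c^2 − c), so (u + c − 1) is a factor with cofactor 12·u^2 + u·c − 3·u − c^2 − c.
The cofactor groups again: 12·u^2 + u·c − 3·u − c^2 − c = 3·u·(4·u − c − 1) + c·(4·u − c − 1); both groups contain (4·u − c − 1), giving (3·u + c)·(4·u − c − 1).

(4·u − c − 1)·(3·u + c)·(u + c − 1)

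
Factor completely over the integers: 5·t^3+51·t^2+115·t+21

(5·t+1)·(t+3)·(t+7)

Among the possible rational roots, t = −3 is a root, so (t+3) is a factor; dividing leaves 5·t^2+36·t+7.
The remaining quadratic factors as (5·t+1)(t+7).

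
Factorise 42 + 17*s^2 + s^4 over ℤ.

(s^2 + 14)*(s^2 + 3)

Substitute u = s^2 to get a quadratic in u, then factor.
s^2 + 14 is irreducible over ℤ (always positive, so no real roots).
s^2 + 3 is irreducible over ℤ (always positive, so no real roots).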